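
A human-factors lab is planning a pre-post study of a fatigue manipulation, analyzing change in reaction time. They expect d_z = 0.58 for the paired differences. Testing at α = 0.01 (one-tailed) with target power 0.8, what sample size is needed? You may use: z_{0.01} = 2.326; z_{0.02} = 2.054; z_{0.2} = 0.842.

For a paired (one-sample on differences) test: n = ((z_{α} + z_β) / d)².
z_{α} + z_β = 2.326 + 0.842 = 3.168.
n = (3.168 / 0.58)² = 5.462² = 29.83.
Round up.

n = 30 pairs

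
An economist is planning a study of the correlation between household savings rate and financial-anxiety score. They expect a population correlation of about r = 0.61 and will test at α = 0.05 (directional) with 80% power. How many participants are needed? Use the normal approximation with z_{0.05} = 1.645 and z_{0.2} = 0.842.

Fisher's z: C = ½·ln((1+r)/(1−r)) = ½·ln(4.1282) = 0.7089.
n = ((z_{α} + z_β)/C)² + 3.
(1.645 + 0.842) / 0.7089 = 2.487 / 0.7089 = 3.508.
n = 3.508² + 3 = 12.31 + 3 = 15.3.
Round up.

n = 16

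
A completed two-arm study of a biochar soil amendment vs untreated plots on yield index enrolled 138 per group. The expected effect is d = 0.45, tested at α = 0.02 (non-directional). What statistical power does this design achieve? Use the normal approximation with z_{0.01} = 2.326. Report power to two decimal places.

For two equal groups, power = Φ(d·√(n/2) − z_{α/2}).
d·√(n/2) = 0.45 × √(138/2) = 0.45 × 8.307 = 3.738.
z_β = 3.738 − 2.326 = 1.412.
Power = Φ(1.412) = 0.921.

power ≈ 0.92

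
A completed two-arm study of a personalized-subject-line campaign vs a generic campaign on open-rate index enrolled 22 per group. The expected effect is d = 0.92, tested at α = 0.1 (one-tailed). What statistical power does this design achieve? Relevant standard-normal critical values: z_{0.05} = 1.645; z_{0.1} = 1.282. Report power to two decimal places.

For two equal groups, power = Φ(d·√(n/2) − z_{α}).
d·√(n/2) = 0.92 × √(22/2) = 0.92 × 3.317 = 3.051.
z_β = 3.051 − 1.282 = 1.769.
Power = Φ(1.769) = 0.962.

power ≈ 0.96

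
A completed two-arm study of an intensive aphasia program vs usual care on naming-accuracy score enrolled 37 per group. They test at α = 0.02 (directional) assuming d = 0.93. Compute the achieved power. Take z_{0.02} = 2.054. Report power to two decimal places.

power ≈ 0.97

For two equal groups, power = Φ(d·√(n/2) − z_{α}).
d·√(n/2) = 0.93 × √(37/2) = 0.93 × 4.301 = 4.000.
z_β = 4.000 − 2.054 = 1.946.
Power = Φ(1.946) = 0.974.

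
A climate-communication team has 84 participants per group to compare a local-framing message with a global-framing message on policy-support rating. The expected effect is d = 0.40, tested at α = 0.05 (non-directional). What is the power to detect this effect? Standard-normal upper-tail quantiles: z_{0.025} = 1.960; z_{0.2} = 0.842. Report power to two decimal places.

For two equal groups, power = Φ(d·√(n/2) − z_{α/2}).
d·√(n/2) = 0.40 × √(84/2) = 0.40 × 6.481 = 2.592.
z_β = 2.592 − 1.960 = 0.632.
Power = Φ(0.632) = 0.736.

power ≈ 0.74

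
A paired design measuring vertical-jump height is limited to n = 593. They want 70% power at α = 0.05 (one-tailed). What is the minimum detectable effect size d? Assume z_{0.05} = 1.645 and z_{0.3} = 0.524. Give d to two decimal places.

For a single sample (or paired design) of n = 593: d_min = (z_{α} + z_β)/√n.
z-sum = 1.645 + 0.524 = 2.169.
d_min = 2.169 / √593 = 2.169 / 24.352 = 0.089.

d_min ≈ 0.09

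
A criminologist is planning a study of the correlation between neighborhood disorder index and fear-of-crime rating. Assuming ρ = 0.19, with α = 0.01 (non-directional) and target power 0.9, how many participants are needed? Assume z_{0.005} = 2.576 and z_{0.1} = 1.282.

Fisher's z: C = ½·ln((1+r)/(1−r)) = ½·ln(1.4691) = 0.1923.
n = ((z_{α/2} + z_β)/C)² + 3.
(2.576 + 1.282) / 0.1923 = 3.858 / 0.1923 = 20.062.
n = 20.062² + 3 = 402.50 + 3 = 405.5.
Round up.

n = 406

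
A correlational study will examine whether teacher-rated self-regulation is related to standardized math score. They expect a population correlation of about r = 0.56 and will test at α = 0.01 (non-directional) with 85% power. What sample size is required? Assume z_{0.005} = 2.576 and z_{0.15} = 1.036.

Fisher's z: C = ½·ln((1+r)/(1−r)) = ½·ln(3.5455) = 0.6328.
n = ((z_{α/2} + z_β)/C)² + 3.
(2.576 + 1.036) / 0.6328 = 3.612 / 0.6328 = 5.708.
n = 5.708² + 3 = 32.58 + 3 = 35.6.
Round up.

n = 36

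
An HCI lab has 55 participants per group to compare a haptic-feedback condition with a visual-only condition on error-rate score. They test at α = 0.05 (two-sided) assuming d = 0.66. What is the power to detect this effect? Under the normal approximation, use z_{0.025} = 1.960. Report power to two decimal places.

power ≈ 0.93

For two equal groups, power = Φ(d·√(n/2) − z_{α/2}).
d·√(n/2) = 0.66 × √(55/2) = 0.66 × 5.244 = 3.461.
z_β = 3.461 − 1.960 = 1.501.
Power = Φ(1.501) = 0.933.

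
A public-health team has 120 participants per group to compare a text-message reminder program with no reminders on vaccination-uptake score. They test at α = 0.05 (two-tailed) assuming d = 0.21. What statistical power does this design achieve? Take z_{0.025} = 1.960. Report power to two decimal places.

For two equal groups, power = Φ(d·√(n/2) − z_{α/2}).
d·√(n/2) = 0.21 × √(120/2) = 0.21 × 7.746 = 1.627.
z_β = 1.627 − 1.960 = -0.333.
Power = Φ(-0.333) = 0.369.

power ≈ 0.37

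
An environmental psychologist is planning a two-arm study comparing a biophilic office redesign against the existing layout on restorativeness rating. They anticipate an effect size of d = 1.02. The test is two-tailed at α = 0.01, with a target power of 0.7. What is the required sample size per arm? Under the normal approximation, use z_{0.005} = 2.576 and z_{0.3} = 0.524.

For two independent groups with equal n: n = 2·((z_{α/2} + z_β) / d)².
z_{α/2} + z_β = 2.576 + 0.524 = 3.100.
n = 2 × (3.100 / 1.02)² = 2 × 3.039² = 2 × 9.24 = 18.5.
Round up to the next whole participant.

n = 19 per group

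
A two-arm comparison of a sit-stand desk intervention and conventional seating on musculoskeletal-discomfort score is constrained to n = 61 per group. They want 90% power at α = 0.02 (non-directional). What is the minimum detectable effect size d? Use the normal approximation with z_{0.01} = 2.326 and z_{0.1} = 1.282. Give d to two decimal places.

d_min ≈ 0.65

For two independent groups of n = 61 each: d_min = (z_{α/2} + z_β)·√(2/n).
z-sum = 2.326 + 1.282 = 3.608.
d_min = 3.608 × √(2/61) = 3.608 × 0.1811 = 0.653.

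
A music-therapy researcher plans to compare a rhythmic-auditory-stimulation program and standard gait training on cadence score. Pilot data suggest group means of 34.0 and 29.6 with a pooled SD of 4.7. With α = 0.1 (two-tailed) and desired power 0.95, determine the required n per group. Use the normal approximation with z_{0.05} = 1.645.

Cohen's d = |M₁ − M₂| / SD_pooled = |34.0 − 29.6| / 4.7 = 4.4 / 4.7 = 0.936.
For two independent groups with equal n: n = 2·((z_{α/2} + z_β) / d)².
z_{α/2} + z_β = 1.645 + 1.645 = 3.290.
n = 2 × (3.290 / 0.936)² = 2 × 3.515² = 2 × 12.35 = 24.7.
Round up to the next whole participant.

n = 25 per group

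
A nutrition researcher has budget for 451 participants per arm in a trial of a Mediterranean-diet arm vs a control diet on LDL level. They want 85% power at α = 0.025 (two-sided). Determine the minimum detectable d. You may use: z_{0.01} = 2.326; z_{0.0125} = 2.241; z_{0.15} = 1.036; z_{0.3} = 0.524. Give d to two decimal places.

For two independent groups of n = 451 each: d_min = (z_{α/2} + z_β)·√(2/n).
z-sum = 2.241 + 1.036 = 3.277.
d_min = 3.277 × √(2/451) = 3.277 × 0.0666 = 0.218.

d_min ≈ 0.22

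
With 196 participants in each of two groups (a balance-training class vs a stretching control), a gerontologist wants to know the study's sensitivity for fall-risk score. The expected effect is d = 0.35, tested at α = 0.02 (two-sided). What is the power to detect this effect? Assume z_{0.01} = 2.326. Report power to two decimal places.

For two equal groups, power = Φ(d·√(n/2) − z_{α/2}).
d·√(n/2) = 0.35 × √(196/2) = 0.35 × 9.899 = 3.465.
z_β = 3.465 − 2.326 = 1.139.
Power = Φ(1.139) = 0.873.

power ≈ 0.87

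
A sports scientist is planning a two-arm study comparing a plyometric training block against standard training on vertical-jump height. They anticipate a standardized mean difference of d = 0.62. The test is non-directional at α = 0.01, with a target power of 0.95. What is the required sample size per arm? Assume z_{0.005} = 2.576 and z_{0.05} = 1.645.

n = 93 per group

For two independent groups with equal n: n = 2·((z_{α/2} + z_β) / d)².
z_{α/2} + z_β = 2.576 + 1.645 = 4.221.
n = 2 × (4.221 / 0.62)² = 2 × 6.808² = 2 × 46.35 = 92.7.
Round up to the next whole participant.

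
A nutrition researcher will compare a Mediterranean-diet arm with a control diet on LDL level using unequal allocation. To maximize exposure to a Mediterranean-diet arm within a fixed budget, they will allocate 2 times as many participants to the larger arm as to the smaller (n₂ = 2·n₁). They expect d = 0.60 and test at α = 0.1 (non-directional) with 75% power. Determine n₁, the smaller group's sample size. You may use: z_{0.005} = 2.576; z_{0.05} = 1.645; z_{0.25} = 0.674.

n₁ = 23

With allocation ratio k = n₂/n₁ = 2, Var(x̄₁−x̄₂) = σ²(1/n₁ + 1/(k·n₁)) = σ²·(k+1)/(k·n₁).
So n₁ = (1 + 1/k)·((z_{α/2} + z_β)/d)² = 1.500 × (2.319/0.60)².
n₁ = 1.500 × 14.94 = 22.4.
Round up: n₁ = 23, giving n₂ = 2 × 23 = 46.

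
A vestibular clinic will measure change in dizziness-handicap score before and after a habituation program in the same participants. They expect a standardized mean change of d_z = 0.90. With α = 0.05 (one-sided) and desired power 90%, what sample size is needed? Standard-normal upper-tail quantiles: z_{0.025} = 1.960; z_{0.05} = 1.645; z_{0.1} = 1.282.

n = 11 pairs

For a paired (one-sample on differences) test: n = ((z_{α} + z_β) / d)².
z_{α} + z_β = 1.645 + 1.282 = 2.927.
n = (2.927 / 0.90)² = 3.252² = 10.58.
Round up.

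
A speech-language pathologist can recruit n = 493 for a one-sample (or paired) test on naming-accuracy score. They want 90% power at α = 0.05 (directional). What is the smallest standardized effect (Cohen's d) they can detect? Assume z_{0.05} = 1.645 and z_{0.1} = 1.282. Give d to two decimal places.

d_min ≈ 0.13

For a single sample (or paired design) of n = 493: d_min = (z_{α} + z_β)/√n.
z-sum = 1.645 + 1.282 = 2.927.
d_min = 2.927 / √493 = 2.927 / 22.204 = 0.132.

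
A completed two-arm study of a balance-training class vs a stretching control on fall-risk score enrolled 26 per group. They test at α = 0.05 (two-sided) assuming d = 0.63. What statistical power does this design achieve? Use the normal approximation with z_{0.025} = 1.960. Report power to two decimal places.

power ≈ 0.62

For two equal groups, power = Φ(d·√(n/2) − z_{α/2}).
d·√(n/2) = 0.63 × √(26/2) = 0.63 × 3.606 = 2.271.
z_β = 2.271 − 1.960 = 0.311.
Power = Φ(0.311) = 0.622.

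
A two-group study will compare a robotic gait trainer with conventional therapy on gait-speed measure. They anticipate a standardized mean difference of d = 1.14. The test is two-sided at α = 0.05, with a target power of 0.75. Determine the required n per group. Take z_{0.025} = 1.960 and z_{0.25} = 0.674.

For two independent groups with equal n: n = 2·((z_{α/2} + z_β) / d)².
z_{α/2} + z_β = 1.960 + 0.674 = 2.634.
n = 2 × (2.634 / 1.14)² = 2 × 2.311² = 2 × 5.34 = 10.7.
Round up to the next whole participant.

n = 11 per group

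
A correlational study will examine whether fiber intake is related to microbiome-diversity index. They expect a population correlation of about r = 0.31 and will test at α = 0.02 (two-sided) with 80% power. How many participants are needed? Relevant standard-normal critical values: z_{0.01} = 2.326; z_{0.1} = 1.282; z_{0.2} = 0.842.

n = 101

Fisher's z: C = ½·ln((1+r)/(1−r)) = ½·ln(1.8986) = 0.3205.
n = ((z_{α/2} + z_β)/C)² + 3.
(2.326 + 0.842) / 0.3205 = 3.168 / 0.3205 = 9.885.
n = 9.885² + 3 = 97.70 + 3 = 100.7.
Round up.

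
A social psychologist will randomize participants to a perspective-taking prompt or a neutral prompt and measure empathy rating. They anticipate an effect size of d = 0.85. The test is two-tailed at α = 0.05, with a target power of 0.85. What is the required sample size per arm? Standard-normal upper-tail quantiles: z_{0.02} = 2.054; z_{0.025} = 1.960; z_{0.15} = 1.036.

For two independent groups with equal n: n = 2·((z_{α/2} + z_β) / d)².
z_{α/2} + z_β = 1.960 + 1.036 = 2.996.
n = 2 × (2.996 / 0.85)² = 2 × 3.525² = 2 × 12.42 = 24.8.
Round up to the next whole participant.

n = 25 per group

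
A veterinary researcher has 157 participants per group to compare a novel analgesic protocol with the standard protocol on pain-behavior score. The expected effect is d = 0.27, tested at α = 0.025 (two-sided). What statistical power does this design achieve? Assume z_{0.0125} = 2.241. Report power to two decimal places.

For two equal groups, power = Φ(d·√(n/2) − z_{α/2}).
d·√(n/2) = 0.27 × √(157/2) = 0.27 × 8.860 = 2.392.
z_β = 2.392 − 2.241 = 0.151.
Power = Φ(0.151) = 0.560.

power ≈ 0.56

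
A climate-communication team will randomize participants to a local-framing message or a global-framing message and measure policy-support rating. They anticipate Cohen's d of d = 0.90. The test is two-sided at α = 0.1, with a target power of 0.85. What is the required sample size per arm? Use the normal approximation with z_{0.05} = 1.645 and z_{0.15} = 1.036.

For two independent groups with equal n: n = 2·((z_{α/2} + z_β) / d)².
z_{α/2} + z_β = 1.645 + 1.036 = 2.681.
n = 2 × (2.681 / 0.90)² = 2 × 2.979² = 2 × 8.87 = 17.7.
Round up to the next whole participant.

n = 18 per group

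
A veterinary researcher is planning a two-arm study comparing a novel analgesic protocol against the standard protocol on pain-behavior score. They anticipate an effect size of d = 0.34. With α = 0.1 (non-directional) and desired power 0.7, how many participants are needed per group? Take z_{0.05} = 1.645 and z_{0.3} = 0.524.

For two independent groups with equal n: n = 2·((z_{α/2} + z_β) / d)².
z_{α/2} + z_β = 1.645 + 0.524 = 2.169.
n = 2 × (2.169 / 0.34)² = 2 × 6.379² = 2 × 40.70 = 81.4.
Round up to the next whole participant.

n = 82 per group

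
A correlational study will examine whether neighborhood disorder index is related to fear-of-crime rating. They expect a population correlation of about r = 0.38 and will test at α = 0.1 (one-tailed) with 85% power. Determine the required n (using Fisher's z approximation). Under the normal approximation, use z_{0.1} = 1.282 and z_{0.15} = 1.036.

n = 37

Fisher's z: C = ½·ln((1+r)/(1−r)) = ½·ln(2.2258) = 0.4001.
n = ((z_{α} + z_β)/C)² + 3.
(1.282 + 1.036) / 0.4001 = 2.318 / 0.4001 = 5.794.
n = 5.794² + 3 = 33.57 + 3 = 36.6.
Round up.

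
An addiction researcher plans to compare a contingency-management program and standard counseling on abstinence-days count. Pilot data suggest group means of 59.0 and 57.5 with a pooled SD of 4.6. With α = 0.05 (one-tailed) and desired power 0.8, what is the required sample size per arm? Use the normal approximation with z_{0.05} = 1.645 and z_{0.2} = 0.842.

Cohen's d = |M₁ − M₂| / SD_pooled = |59.0 − 57.5| / 4.6 = 1.5 / 4.6 = 0.326.
For two independent groups with equal n: n = 2·((z_{α} + z_β) / d)².
z_{α} + z_β = 1.645 + 0.842 = 2.487.
n = 2 × (2.487 / 0.326)² = 2 × 7.629² = 2 × 58.20 = 116.4.
Round up to the next whole participant.

n = 117 per group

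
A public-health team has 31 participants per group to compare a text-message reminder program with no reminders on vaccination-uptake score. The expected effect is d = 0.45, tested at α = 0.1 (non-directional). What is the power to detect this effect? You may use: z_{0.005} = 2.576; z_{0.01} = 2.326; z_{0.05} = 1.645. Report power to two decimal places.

power ≈ 0.55

For two equal groups, power = Φ(d·√(n/2) − z_{α/2}).
d·√(n/2) = 0.45 × √(31/2) = 0.45 × 3.937 = 1.772.
z_β = 1.772 − 1.645 = 0.127.
Power = Φ(0.127) = 0.550.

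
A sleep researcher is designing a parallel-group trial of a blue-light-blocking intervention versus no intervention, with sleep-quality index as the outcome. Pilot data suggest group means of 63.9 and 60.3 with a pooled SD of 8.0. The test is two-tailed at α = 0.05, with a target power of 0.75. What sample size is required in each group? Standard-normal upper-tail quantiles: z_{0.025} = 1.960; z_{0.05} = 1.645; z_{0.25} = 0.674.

Cohen's d = |M₁ − M₂| / SD_pooled = |63.9 − 60.3| / 8.0 = 3.6 / 8.0 = 0.450.
For two independent groups with equal n: n = 2·((z_{α/2} + z_β) / d)².
z_{α/2} + z_β = 1.960 + 0.674 = 2.634.
n = 2 × (2.634 / 0.450)² = 2 × 5.853² = 2 × 34.26 = 68.5.
Round up to the next whole participant.

n = 69 per group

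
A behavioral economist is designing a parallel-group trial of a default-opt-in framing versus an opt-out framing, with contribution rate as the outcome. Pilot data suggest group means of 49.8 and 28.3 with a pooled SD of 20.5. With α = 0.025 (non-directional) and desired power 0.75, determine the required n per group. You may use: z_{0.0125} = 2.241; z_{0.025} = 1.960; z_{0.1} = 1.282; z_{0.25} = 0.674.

Cohen's d = |M₁ − M₂| / SD_pooled = |49.8 − 28.3| / 20.5 = 21.5 / 20.5 = 1.049.
For two independent groups with equal n: n = 2·((z_{α/2} + z_β) / d)².
z_{α/2} + z_β = 2.241 + 0.674 = 2.915.
n = 2 × (2.915 / 1.049)² = 2 × 2.779² = 2 × 7.72 = 15.4.
Round up to the next whole participant.

n = 16 per group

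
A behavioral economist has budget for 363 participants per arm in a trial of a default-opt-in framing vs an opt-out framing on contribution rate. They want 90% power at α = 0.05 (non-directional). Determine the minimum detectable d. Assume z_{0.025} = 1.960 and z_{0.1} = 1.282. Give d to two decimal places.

For two independent groups of n = 363 each: d_min = (z_{α/2} + z_β)·√(2/n).
z-sum = 1.960 + 1.282 = 3.242.
d_min = 3.242 × √(2/363) = 3.242 × 0.0742 = 0.241.

d_min ≈ 0.24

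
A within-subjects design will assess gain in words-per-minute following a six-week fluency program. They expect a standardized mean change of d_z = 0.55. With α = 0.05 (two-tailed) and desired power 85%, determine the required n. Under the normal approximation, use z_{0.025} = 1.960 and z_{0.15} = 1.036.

n = 30 pairs

For a paired (one-sample on differences) test: n = ((z_{α/2} + z_β) / d)².
z_{α/2} + z_β = 1.960 + 1.036 = 2.996.
n = (2.996 / 0.55)² = 5.447² = 29.67.
Round up.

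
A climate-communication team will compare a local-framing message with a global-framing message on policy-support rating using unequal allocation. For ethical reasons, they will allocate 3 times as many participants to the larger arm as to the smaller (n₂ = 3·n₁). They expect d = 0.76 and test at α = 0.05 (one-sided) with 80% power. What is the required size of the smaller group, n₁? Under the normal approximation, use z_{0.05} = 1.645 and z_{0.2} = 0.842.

With allocation ratio k = n₂/n₁ = 3, Var(x̄₁−x̄₂) = σ²(1/n₁ + 1/(k·n₁)) = σ²·(k+1)/(k·n₁).
So n₁ = (1 + 1/k)·((z_{α} + z_β)/d)² = 1.333 × (2.487/0.76)².
n₁ = 1.333 × 10.71 = 14.3.
Round up: n₁ = 15, giving n₂ = 3 × 15 = 45.

n₁ = 15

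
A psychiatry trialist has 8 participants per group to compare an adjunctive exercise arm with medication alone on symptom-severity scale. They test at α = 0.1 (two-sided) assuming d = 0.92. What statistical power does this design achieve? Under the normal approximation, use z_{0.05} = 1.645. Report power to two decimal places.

For two equal groups, power = Φ(d·√(n/2) − z_{α/2}).
d·√(n/2) = 0.92 × √(8/2) = 0.92 × 2.000 = 1.840.
z_β = 1.840 − 1.645 = 0.195.
Power = Φ(0.195) = 0.577.

power ≈ 0.58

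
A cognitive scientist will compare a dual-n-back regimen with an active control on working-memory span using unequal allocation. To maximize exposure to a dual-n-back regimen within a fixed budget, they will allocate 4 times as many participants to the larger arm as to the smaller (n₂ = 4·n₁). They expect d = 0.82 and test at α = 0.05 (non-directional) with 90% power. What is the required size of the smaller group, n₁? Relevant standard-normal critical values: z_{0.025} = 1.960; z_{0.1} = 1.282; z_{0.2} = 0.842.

n₁ = 20

With allocation ratio k = n₂/n₁ = 4, Var(x̄₁−x̄₂) = σ²(1/n₁ + 1/(k·n₁)) = σ²·(k+1)/(k·n₁).
So n₁ = (1 + 1/k)·((z_{α/2} + z_β)/d)² = 1.250 × (3.242/0.82)².
n₁ = 1.250 × 15.63 = 19.5.
Round up: n₁ = 20, giving n₂ = 4 × 20 = 80.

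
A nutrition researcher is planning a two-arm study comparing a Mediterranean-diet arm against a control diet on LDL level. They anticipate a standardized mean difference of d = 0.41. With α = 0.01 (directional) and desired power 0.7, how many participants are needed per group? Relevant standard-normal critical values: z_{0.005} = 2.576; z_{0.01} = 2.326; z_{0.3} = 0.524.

For two independent groups with equal n: n = 2·((z_{α} + z_β) / d)².
z_{α} + z_β = 2.326 + 0.524 = 2.850.
n = 2 × (2.850 / 0.41)² = 2 × 6.951² = 2 × 48.32 = 96.6.
Round up to the next whole participant.

n = 97 per group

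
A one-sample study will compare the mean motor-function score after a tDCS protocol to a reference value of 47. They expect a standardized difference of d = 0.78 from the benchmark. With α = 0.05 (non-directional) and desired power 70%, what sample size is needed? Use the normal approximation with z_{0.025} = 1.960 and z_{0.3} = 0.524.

n = 11

For a one-sample test: n = ((z_{α/2} + z_β) / d)².
z_{α/2} + z_β = 1.960 + 0.524 = 2.484.
n = (2.484 / 0.78)² = 3.185² = 10.14.
Round up.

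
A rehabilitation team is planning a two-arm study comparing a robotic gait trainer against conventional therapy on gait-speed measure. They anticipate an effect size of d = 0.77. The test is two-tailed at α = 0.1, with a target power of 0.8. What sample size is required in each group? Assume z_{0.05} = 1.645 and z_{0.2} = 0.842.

n = 21 per group

For two independent groups with equal n: n = 2·((z_{α/2} + z_β) / d)².
z_{α/2} + z_β = 1.645 + 0.842 = 2.487.
n = 2 × (2.487 / 0.77)² = 2 × 3.230² = 2 × 10.43 = 20.9.
Round up to the next whole participant.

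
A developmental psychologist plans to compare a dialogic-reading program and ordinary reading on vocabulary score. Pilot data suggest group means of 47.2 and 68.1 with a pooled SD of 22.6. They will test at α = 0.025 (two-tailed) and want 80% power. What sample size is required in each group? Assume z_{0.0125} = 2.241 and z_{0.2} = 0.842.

Cohen's d = |M₁ − M₂| / SD_pooled = |47.2 − 68.1| / 22.6 = 20.9 / 22.6 = 0.925.
For two independent groups with equal n: n = 2·((z_{α/2} + z_β) / d)².
z_{α/2} + z_β = 2.241 + 0.842 = 3.083.
n = 2 × (3.083 / 0.925)² = 2 × 3.333² = 2 × 11.11 = 22.2.
Round up to the next whole participant.

n = 23 per group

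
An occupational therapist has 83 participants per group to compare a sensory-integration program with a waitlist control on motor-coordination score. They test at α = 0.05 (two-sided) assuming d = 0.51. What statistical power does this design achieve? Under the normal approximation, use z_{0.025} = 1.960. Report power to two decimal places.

For two equal groups, power = Φ(d·√(n/2) − z_{α/2}).
d·√(n/2) = 0.51 × √(83/2) = 0.51 × 6.442 = 3.285.
z_β = 3.285 − 1.960 = 1.325.
Power = Φ(1.325) = 0.907.

power ≈ 0.91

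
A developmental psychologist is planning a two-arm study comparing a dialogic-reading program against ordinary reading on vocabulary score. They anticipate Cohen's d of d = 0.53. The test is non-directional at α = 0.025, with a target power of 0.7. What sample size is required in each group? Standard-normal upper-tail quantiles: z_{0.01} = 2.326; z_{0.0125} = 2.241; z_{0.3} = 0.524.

n = 55 per group

For two independent groups with equal n: n = 2·((z_{α/2} + z_β) / d)².
z_{α/2} + z_β = 2.241 + 0.524 = 2.765.
n = 2 × (2.765 / 0.53)² = 2 × 5.217² = 2 × 27.22 = 54.4.
Round up to the next whole participant.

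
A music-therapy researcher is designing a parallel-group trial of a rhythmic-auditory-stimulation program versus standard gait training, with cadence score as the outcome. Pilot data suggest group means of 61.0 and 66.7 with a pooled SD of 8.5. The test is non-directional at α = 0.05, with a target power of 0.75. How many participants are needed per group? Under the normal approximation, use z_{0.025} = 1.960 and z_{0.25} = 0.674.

n = 31 per group

Cohen's d = |M₁ − M₂| / SD_pooled = |61.0 − 66.7| / 8.5 = 5.7 / 8.5 = 0.671.
For two independent groups with equal n: n = 2·((z_{α/2} + z_β) / d)².
z_{α/2} + z_β = 1.960 + 0.674 = 2.634.
n = 2 × (2.634 / 0.671)² = 2 × 3.925² = 2 × 15.41 = 30.8.
Round up to the next whole participant.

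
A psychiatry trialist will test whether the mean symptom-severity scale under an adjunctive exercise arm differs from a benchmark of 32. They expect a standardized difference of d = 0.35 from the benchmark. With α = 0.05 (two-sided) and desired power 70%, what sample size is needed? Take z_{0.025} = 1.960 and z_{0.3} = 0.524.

For a one-sample test: n = ((z_{α/2} + z_β) / d)².
z_{α/2} + z_β = 1.960 + 0.524 = 2.484.
n = (2.484 / 0.35)² = 7.097² = 50.37.
Round up.

n = 51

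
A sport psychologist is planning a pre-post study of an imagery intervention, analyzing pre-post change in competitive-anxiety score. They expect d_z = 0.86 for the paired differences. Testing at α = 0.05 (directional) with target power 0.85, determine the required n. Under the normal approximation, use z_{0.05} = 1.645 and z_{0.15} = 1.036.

n = 10 pairs

For a paired (one-sample on differences) test: n = ((z_{α} + z_β) / d)².
z_{α} + z_β = 1.645 + 1.036 = 2.681.
n = (2.681 / 0.86)² = 3.117² = 9.72.
Round up.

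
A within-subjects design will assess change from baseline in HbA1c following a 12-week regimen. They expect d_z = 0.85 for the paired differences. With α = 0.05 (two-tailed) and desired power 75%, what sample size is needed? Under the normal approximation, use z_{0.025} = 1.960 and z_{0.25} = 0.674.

For a paired (one-sample on differences) test: n = ((z_{α/2} + z_β) / d)².
z_{α/2} + z_β = 1.960 + 0.674 = 2.634.
n = (2.634 / 0.85)² = 3.099² = 9.60.
Round up.

n = 10 pairs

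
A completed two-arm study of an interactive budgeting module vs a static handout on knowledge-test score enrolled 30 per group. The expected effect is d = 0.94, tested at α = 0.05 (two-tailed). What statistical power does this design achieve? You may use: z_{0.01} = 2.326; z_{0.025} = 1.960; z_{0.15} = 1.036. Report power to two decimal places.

power ≈ 0.95

For two equal groups, power = Φ(d·√(n/2) − z_{α/2}).
d·√(n/2) = 0.94 × √(30/2) = 0.94 × 3.873 = 3.641.
z_β = 3.641 − 1.960 = 1.681.
Power = Φ(1.681) = 0.954.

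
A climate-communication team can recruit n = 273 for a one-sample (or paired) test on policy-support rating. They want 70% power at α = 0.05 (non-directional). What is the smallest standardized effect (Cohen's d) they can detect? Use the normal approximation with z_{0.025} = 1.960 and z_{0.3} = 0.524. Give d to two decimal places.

d_min ≈ 0.15

For a single sample (or paired design) of n = 273: d_min = (z_{α/2} + z_β)/√n.
z-sum = 1.960 + 0.524 = 2.484.
d_min = 2.484 / √273 = 2.484 / 16.523 = 0.150.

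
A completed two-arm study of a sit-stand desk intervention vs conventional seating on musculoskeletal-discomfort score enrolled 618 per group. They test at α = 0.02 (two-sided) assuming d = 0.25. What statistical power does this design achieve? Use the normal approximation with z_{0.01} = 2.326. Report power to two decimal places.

For two equal groups, power = Φ(d·√(n/2) − z_{α/2}).
d·√(n/2) = 0.25 × √(618/2) = 0.25 × 17.578 = 4.395.
z_β = 4.395 − 2.326 = 2.069.
Power = Φ(2.069) = 0.981.

power ≈ 0.98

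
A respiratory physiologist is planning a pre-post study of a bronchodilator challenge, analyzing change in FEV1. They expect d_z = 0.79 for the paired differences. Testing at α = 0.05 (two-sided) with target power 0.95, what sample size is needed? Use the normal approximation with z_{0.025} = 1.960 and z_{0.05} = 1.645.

For a paired (one-sample on differences) test: n = ((z_{α/2} + z_β) / d)².
z_{α/2} + z_β = 1.960 + 1.645 = 3.605.
n = (3.605 / 0.79)² = 4.563² = 20.82.
Round up.

n = 21 pairs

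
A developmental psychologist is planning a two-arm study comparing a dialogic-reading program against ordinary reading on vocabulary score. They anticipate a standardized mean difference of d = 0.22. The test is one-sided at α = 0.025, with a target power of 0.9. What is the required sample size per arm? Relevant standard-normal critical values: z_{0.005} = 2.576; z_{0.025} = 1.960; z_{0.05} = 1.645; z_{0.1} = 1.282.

n = 435 per group

For two independent groups with equal n: n = 2·((z_{α} + z_β) / d)².
z_{α} + z_β = 1.960 + 1.282 = 3.242.
n = 2 × (3.242 / 0.22)² = 2 × 14.736² = 2 × 217.16 = 434.3.
Round up to the next whole participant.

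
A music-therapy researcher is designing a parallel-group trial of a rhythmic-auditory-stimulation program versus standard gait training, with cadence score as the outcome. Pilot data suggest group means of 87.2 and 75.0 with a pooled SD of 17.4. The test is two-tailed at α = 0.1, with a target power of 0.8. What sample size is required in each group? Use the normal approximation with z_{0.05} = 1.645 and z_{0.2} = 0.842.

n = 26 per group

Cohen's d = |M₁ − M₂| / SD_pooled = |87.2 − 75.0| / 17.4 = 12.2 / 17.4 = 0.701.
For two independent groups with equal n: n = 2·((z_{α/2} + z_β) / d)².
z_{α/2} + z_β = 1.645 + 0.842 = 2.487.
n = 2 × (2.487 / 0.701)² = 2 × 3.548² = 2 × 12.59 = 25.2.
Round up to the next whole participant.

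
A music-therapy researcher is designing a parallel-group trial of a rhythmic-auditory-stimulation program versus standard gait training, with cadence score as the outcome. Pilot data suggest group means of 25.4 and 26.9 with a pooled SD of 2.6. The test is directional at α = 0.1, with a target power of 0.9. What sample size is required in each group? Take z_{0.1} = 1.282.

Cohen's d = |M₁ − M₂| / SD_pooled = |25.4 − 26.9| / 2.6 = 1.5 / 2.6 = 0.577.
For two independent groups with equal n: n = 2·((z_{α} + z_β) / d)².
z_{α} + z_β = 1.282 + 1.282 = 2.564.
n = 2 × (2.564 / 0.577)² = 2 × 4.444² = 2 × 19.75 = 39.5.
Round up to the next whole participant.

n = 40 per group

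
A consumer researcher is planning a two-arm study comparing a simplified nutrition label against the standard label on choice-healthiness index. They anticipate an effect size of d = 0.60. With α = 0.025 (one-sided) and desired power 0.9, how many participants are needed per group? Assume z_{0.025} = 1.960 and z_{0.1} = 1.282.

n = 59 per group

For two independent groups with equal n: n = 2·((z_{α} + z_β) / d)².
z_{α} + z_β = 1.960 + 1.282 = 3.242.
n = 2 × (3.242 / 0.60)² = 2 × 5.403² = 2 × 29.20 = 58.4.
Round up to the next whole participant.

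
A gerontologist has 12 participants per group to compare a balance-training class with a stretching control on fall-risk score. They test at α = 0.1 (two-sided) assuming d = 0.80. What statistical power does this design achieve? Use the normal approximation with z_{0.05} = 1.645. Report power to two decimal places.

power ≈ 0.62

For two equal groups, power = Φ(d·√(n/2) − z_{α/2}).
d·√(n/2) = 0.80 × √(12/2) = 0.80 × 2.449 = 1.960.
z_β = 1.960 − 1.645 = 0.315.
Power = Φ(0.315) = 0.623.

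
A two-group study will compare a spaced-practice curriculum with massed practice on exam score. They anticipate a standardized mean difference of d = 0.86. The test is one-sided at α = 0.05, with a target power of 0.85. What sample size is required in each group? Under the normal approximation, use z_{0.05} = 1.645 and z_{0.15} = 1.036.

For two independent groups with equal n: n = 2·((z_{α} + z_β) / d)².
z_{α} + z_β = 1.645 + 1.036 = 2.681.
n = 2 × (2.681 / 0.86)² = 2 × 3.117² = 2 × 9.72 = 19.4.
Round up to the next whole participant.

n = 20 per group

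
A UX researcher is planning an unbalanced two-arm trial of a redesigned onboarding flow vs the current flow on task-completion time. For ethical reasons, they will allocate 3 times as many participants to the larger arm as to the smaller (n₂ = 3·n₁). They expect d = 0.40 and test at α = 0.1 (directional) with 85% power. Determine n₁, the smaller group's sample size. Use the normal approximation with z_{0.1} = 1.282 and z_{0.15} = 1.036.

n₁ = 45

With allocation ratio k = n₂/n₁ = 3, Var(x̄₁−x̄₂) = σ²(1/n₁ + 1/(k·n₁)) = σ²·(k+1)/(k·n₁).
So n₁ = (1 + 1/k)·((z_{α} + z_β)/d)² = 1.333 × (2.318/0.40)².
n₁ = 1.333 × 33.58 = 44.8.
Round up: n₁ = 45, giving n₂ = 3 × 45 = 135.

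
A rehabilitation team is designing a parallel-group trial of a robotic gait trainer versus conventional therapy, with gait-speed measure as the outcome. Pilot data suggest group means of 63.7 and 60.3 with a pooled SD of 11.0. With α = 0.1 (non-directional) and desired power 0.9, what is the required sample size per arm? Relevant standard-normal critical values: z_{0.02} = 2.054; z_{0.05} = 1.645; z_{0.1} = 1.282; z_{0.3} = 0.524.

Cohen's d = |M₁ − M₂| / SD_pooled = |63.7 − 60.3| / 11.0 = 3.4 / 11.0 = 0.309.
For two independent groups with equal n: n = 2·((z_{α/2} + z_β) / d)².
z_{α/2} + z_β = 1.645 + 1.282 = 2.927.
n = 2 × (2.927 / 0.309)² = 2 × 9.472² = 2 × 89.73 = 179.5.
Round up to the next whole participant.

n = 180 per group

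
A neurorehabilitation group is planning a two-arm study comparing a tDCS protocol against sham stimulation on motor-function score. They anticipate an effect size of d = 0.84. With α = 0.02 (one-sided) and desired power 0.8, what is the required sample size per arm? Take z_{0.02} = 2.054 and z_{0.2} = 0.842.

n = 24 per group

For two independent groups with equal n: n = 2·((z_{α} + z_β) / d)².
z_{α} + z_β = 2.054 + 0.842 = 2.896.
n = 2 × (2.896 / 0.84)² = 2 × 3.448² = 2 × 11.89 = 23.8.
Round up to the next whole participant.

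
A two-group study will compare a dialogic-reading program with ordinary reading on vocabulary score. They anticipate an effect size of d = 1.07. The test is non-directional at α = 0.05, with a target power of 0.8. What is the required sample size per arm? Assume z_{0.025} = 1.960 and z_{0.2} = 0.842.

n = 14 per group

For two independent groups with equal n: n = 2·((z_{α/2} + z_β) / d)².
z_{α/2} + z_β = 1.960 + 0.842 = 2.802.
n = 2 × (2.802 / 1.07)² = 2 × 2.619² = 2 × 6.86 = 13.7.
Round up to the next whole participant.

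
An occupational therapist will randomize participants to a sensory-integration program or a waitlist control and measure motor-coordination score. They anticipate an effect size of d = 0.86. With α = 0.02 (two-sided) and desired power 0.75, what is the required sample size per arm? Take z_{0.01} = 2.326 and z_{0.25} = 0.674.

For two independent groups with equal n: n = 2·((z_{α/2} + z_β) / d)².
z_{α/2} + z_β = 2.326 + 0.674 = 3.000.
n = 2 × (3.000 / 0.86)² = 2 × 3.488² = 2 × 12.17 = 24.3.
Round up to the next whole participant.

n = 25 per group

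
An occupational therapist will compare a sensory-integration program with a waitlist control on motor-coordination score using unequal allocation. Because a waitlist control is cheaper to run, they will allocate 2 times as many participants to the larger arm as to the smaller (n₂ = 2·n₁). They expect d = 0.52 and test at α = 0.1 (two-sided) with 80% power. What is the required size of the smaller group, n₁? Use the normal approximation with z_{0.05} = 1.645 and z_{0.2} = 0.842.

With allocation ratio k = n₂/n₁ = 2, Var(x̄₁−x̄₂) = σ²(1/n₁ + 1/(k·n₁)) = σ²·(k+1)/(k·n₁).
So n₁ = (1 + 1/k)·((z_{α/2} + z_β)/d)² = 1.500 × (2.487/0.52)².
n₁ = 1.500 × 22.87 = 34.3.
Round up: n₁ = 35, giving n₂ = 2 × 35 = 70.

n₁ = 35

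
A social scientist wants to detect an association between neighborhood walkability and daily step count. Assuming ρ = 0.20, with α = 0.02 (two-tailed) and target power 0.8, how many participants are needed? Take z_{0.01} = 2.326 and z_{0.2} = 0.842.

n = 248

Fisher's z: C = ½·ln((1+r)/(1−r)) = ½·ln(1.5000) = 0.2027.
n = ((z_{α/2} + z_β)/C)² + 3.
(2.326 + 0.842) / 0.2027 = 3.168 / 0.2027 = 15.629.
n = 15.629² + 3 = 244.27 + 3 = 247.3.
Round up.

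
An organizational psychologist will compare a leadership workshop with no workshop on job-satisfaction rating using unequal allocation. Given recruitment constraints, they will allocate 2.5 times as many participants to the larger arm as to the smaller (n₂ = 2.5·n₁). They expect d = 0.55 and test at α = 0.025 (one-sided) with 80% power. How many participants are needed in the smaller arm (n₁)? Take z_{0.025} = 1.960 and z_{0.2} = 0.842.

n₁ = 37

With allocation ratio k = n₂/n₁ = 2.5, Var(x̄₁−x̄₂) = σ²(1/n₁ + 1/(k·n₁)) = σ²·(k+1)/(k·n₁).
So n₁ = (1 + 1/k)·((z_{α} + z_β)/d)² = 1.400 × (2.802/0.55)².
n₁ = 1.400 × 25.95 = 36.3.
Round up: n₁ = 37, giving n₂ = ⌈2.5 × 37⌉ = ⌈92.5⌉ = 93.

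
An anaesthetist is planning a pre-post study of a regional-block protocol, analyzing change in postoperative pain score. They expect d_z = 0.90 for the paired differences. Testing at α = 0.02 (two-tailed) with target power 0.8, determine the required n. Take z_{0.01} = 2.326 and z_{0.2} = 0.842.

For a paired (one-sample on differences) test: n = ((z_{α/2} + z_β) / d)².
z_{α/2} + z_β = 2.326 + 0.842 = 3.168.
n = (3.168 / 0.90)² = 3.520² = 12.39.
Round up.

n = 13 pairs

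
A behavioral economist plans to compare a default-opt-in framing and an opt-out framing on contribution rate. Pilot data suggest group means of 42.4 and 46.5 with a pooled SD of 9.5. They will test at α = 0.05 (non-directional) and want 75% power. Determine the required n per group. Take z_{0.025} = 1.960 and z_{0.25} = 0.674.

n = 75 per group

Cohen's d = |M₁ − M₂| / SD_pooled = |42.4 − 46.5| / 9.5 = 4.1 / 9.5 = 0.432.
For two independent groups with equal n: n = 2·((z_{α/2} + z_β) / d)².
z_{α/2} + z_β = 1.960 + 0.674 = 2.634.
n = 2 × (2.634 / 0.432)² = 2 × 6.097² = 2 × 37.18 = 74.4.
Round up to the next whole participant.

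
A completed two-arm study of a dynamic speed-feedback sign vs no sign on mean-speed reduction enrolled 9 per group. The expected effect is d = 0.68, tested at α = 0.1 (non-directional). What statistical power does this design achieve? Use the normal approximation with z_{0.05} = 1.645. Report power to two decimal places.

For two equal groups, power = Φ(d·√(n/2) − z_{α/2}).
d·√(n/2) = 0.68 × √(9/2) = 0.68 × 2.121 = 1.442.
z_β = 1.442 − 1.645 = -0.203.
Power = Φ(-0.203) = 0.420.

power ≈ 0.42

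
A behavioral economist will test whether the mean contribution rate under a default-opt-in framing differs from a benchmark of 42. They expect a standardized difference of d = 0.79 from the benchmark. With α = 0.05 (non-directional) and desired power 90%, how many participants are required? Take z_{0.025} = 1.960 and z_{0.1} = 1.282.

For a one-sample test: n = ((z_{α/2} + z_β) / d)².
z_{α/2} + z_β = 1.960 + 1.282 = 3.242.
n = (3.242 / 0.79)² = 4.104² = 16.84.
Round up.

n = 17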